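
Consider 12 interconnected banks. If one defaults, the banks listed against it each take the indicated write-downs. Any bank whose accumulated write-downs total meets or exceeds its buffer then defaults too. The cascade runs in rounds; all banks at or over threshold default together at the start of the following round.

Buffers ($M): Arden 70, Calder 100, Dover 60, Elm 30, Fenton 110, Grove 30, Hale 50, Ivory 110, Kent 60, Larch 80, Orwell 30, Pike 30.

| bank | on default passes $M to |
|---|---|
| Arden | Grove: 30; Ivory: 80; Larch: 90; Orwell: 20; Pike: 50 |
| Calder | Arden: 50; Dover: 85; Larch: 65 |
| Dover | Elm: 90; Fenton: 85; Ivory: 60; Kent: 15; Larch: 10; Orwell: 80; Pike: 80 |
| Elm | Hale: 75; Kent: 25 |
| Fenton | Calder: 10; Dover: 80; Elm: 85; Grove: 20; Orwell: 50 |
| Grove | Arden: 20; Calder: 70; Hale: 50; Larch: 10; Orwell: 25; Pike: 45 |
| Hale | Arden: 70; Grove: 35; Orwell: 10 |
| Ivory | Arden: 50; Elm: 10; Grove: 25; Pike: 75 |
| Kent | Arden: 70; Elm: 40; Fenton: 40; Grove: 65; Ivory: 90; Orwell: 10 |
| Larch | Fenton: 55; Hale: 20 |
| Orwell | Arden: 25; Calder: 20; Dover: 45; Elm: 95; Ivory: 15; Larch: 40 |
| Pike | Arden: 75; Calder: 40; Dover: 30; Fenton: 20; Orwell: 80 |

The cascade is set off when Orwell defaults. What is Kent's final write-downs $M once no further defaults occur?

40

Round 1 — Orwell defaults (initial).
  Arden: +25 → 25 < 70
  Calder: +20 → 20 < 100
  Dover: +45 → 45 < 60
  Elm: +95 → 95 ≥ 30
  Ivory: +15 → 15 < 110
  Larch: +40 → 40 < 80
Round 2 — Elm defaults.
  Hale: +75 → 75 ≥ 50
  Kent: +25 → 25 < 60
Round 3 — Hale defaults.
  Arden: +70 → 95 ≥ 70
  Grove: +35 → 35 ≥ 30
Round 4 — Arden, Grove default.
  Calder: +70 → 90 < 100
  Ivory: +80 → 95 < 110
  Larch: +90+10 → 140 ≥ 80
  Pike: +50+45 → 95 ≥ 30
Round 5 — Larch, Pike default.
  Calder: +40 → 130 ≥ 100
  Dover: +30 → 75 ≥ 60
  Fenton: +55+20 → 75 < 110
Round 6 — Calder, Dover default.
  Fenton: +85 → 160 ≥ 110
  Ivory: +60 → 155 ≥ 110
  Kent: +15 → 40 < 60
Round 7 — Fenton, Ivory default.
No further defaults.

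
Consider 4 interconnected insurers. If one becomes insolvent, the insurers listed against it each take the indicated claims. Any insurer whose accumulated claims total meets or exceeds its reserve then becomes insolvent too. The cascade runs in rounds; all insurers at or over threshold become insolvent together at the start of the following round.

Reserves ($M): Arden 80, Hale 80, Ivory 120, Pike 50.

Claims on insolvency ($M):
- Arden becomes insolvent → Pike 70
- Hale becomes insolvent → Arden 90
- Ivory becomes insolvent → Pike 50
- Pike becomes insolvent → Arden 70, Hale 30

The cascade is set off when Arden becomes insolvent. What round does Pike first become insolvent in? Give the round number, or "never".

2

Round 1 — Arden becomes insolvent (initial).
  Pike: +70 → 70 ≥ 50
Round 2 — Pike becomes insolvent.
  Hale: +30 → 30 < 80
No further insolvencies.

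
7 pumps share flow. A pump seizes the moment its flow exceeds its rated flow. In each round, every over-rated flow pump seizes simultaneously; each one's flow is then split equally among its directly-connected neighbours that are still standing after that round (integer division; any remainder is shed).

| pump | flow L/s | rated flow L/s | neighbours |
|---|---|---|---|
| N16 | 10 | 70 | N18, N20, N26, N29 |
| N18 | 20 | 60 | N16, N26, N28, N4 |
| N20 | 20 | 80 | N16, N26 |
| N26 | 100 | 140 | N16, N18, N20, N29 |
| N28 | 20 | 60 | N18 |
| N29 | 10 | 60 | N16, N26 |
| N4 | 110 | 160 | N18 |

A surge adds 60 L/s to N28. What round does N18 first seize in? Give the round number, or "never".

2

Round 1 — N28 at 80 > 60. N28 seizes.
  N28 sheds 80 L/s to N18: 80 each.
    N18: 20+80 = 100 > 60
Round 2 — N18 seizes.
  N18 sheds 100 L/s to N16, N26, N4: 33 each (1 lost).
    N16: 10+33 = 43 ≤ 70
    N26: 100+33 = 133 ≤ 140
    N4: 110+33 = 143 ≤ 160
No further seizures.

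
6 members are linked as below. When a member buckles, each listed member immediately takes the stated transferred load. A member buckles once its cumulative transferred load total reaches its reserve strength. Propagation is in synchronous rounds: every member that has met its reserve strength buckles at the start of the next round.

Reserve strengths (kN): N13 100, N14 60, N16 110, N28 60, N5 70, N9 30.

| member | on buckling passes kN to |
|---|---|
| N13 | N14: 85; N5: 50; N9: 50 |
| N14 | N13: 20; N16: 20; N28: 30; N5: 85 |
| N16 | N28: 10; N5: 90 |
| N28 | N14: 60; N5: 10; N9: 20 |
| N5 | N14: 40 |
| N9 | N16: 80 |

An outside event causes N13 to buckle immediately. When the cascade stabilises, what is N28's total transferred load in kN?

30

Round 1 — N13 buckles (initial).
  N14: +85 → 85 ≥ 60
  N5: +50 → 50 < 70
  N9: +50 → 50 ≥ 30
Round 2 — N14, N9 buckle.
  N16: +20+80 → 100 < 110
  N28: +30 → 30 < 60
  N5: +85 → 135 ≥ 70
Round 3 — N5 buckles.
No further bucklings.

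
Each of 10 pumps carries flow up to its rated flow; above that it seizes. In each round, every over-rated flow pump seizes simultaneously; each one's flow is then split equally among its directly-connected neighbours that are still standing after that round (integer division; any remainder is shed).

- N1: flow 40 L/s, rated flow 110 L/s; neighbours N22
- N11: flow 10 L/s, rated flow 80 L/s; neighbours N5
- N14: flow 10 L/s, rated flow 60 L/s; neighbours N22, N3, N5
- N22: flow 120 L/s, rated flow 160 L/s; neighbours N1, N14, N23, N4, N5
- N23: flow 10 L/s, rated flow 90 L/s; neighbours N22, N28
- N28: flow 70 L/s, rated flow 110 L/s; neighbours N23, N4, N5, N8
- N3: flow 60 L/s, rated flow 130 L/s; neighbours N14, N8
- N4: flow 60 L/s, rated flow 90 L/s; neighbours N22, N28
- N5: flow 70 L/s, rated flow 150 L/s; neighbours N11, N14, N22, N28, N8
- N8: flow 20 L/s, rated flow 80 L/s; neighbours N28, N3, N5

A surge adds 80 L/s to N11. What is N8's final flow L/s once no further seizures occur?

Round 1 — N11 at 90 > 80. N11 seizes.
  N11 sheds 90 L/s to N5: 90 each.
    N5: 70+90 = 160 > 150
Round 2 — N5 seizes.
  N5 sheds 160 L/s to N14, N22, N28, N8: 40 each.
    N14: 10+40 = 50 ≤ 60
    N22: 120+40 = 160 ≤ 160
    N28: 70+40 = 110 ≤ 110
    N8: 20+40 = 60 ≤ 80
No further seizures.

60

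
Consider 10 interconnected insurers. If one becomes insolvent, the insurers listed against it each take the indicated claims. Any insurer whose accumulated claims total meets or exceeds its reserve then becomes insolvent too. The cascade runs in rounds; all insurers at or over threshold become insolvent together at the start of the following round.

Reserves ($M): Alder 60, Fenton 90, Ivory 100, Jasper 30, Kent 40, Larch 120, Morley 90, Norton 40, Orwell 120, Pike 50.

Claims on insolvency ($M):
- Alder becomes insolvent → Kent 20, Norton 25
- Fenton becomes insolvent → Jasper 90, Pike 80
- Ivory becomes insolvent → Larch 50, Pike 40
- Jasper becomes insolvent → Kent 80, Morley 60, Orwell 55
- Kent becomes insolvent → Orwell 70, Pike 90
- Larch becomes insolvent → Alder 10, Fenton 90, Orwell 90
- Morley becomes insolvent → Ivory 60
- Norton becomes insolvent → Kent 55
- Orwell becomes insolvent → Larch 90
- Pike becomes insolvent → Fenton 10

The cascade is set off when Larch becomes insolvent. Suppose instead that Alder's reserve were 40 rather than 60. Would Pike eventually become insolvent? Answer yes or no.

With Alder's reserve at 40:
Round 1 — Larch becomes insolvent (initial).
  Alder: +10 → 10 < 40
  Fenton: +90 → 90 ≥ 90
  Orwell: +90 → 90 < 120
Round 2 — Fenton becomes insolvent.
  Jasper: +90 → 90 ≥ 30
  Pike: +80 → 80 ≥ 50
Round 3 — Jasper, Pike become insolvent.
  Kent: +80 → 80 ≥ 40
  Morley: +60 → 60 < 90
  Orwell: +55 → 145 ≥ 120
Round 4 — Kent, Orwell become insolvent.
No further insolvencies.

yes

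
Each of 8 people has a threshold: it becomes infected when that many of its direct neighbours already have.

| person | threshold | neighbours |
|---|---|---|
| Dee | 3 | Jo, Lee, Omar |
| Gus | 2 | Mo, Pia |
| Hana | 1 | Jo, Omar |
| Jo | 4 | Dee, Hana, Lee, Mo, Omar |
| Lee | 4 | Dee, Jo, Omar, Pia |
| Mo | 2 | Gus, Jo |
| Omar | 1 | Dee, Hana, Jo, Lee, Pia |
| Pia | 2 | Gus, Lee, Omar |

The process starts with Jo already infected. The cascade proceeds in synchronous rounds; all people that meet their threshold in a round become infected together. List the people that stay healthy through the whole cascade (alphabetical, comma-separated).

Dee, Gus, Lee, Mo, Pia

Round 1 — Jo becomes infected (initial).
Round 2 — checking thresholds:
  Dee: 1 of 3 neighbours < 3, not yet.
  Hana: 1 of 2 neighbours ≥ 1, becomes infected.
  Lee: 1 of 4 neighbours < 4, not yet.
  Mo: 1 of 2 neighbours < 2, not yet.
  Omar: 1 of 5 neighbours ≥ 1, becomes infected.
Round 3 — no new infections; cascade stops.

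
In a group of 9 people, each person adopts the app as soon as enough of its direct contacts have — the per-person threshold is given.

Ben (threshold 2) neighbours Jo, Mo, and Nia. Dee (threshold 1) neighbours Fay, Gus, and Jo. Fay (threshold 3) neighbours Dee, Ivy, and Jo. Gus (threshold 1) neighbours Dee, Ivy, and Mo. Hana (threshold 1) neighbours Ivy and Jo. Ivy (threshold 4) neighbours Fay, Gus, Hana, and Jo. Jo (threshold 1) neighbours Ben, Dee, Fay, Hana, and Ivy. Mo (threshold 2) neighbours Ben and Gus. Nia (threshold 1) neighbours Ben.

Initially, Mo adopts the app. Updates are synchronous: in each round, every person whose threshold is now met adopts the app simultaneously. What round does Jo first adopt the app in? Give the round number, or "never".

4

Round 1 — Mo adopts the app (initial).
Round 2 — checking thresholds:
  Ben: 1 of 3 neighbours < 2, holds.
  Gus: 1 of 3 neighbours ≥ 1, adopts the app.
Round 3 — checking thresholds:
  Ben: 1 of 3 neighbours < 2, holds.
  Dee: 1 of 3 neighbours ≥ 1, adopts the app.
  Ivy: 1 of 4 neighbours < 4, holds.
Round 4 — checking thresholds:
  Ben: 1 of 3 neighbours < 2, holds.
  Fay: 1 of 3 neighbours < 3, holds.
  Ivy: 1 of 4 neighbours < 4, holds.
  Jo: 1 of 5 neighbours ≥ 1, adopts the app.
Round 5 — checking thresholds:
  Ben: 2 of 3 neighbours ≥ 2, adopts the app.
  Fay: 2 of 3 neighbours < 3, holds.
  Hana: 1 of 2 neighbours ≥ 1, adopts the app.
  Ivy: 2 of 4 neighbours < 4, holds.
Round 6 — checking thresholds:
  Fay: 2 of 3 neighbours < 3, holds.
  Ivy: 3 of 4 neighbours < 4, holds.
  Nia: 1 of 1 neighbours ≥ 1, adopts the app.
Round 7 — no new adoptions; cascade stops.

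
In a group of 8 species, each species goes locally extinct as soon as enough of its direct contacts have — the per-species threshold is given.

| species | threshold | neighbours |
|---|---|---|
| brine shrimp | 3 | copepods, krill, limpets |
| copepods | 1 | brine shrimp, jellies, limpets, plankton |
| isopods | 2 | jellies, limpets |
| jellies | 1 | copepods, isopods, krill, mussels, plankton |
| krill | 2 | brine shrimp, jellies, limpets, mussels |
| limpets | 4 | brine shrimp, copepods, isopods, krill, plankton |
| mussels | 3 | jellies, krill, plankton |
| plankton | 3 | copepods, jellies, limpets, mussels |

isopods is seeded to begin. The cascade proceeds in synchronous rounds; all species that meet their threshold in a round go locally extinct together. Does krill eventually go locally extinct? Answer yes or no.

Round 1 — isopods goes locally extinct (initial).
Round 2 — checking thresholds:
  jellies: 1 of 5 neighbours ≥ 1, goes locally extinct.
  limpets: 1 of 5 neighbours < 4, below threshold.
Round 3 — checking thresholds:
  copepods: 1 of 4 neighbours ≥ 1, goes locally extinct.
  krill: 1 of 4 neighbours < 2, below threshold.
  limpets: 1 of 5 neighbours < 4, below threshold.
  mussels: 1 of 3 neighbours < 3, below threshold.
  plankton: 1 of 4 neighbours < 3, below threshold.
Round 4 — no new extinctions; cascade stops.

no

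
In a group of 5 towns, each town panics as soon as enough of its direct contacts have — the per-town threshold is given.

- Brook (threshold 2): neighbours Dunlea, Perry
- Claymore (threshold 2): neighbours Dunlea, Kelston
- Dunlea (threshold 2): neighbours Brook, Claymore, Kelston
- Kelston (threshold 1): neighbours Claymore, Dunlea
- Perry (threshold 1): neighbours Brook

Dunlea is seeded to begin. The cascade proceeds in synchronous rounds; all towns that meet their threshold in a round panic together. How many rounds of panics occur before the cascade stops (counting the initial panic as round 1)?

3

Round 1 — Dunlea panics (initial).
Round 2 — checking thresholds:
  Brook: 1 of 2 neighbours < 2, below threshold.
  Claymore: 1 of 2 neighbours < 2, below threshold.
  Kelston: 1 of 2 neighbours ≥ 1, panics.
Round 3 — checking thresholds:
  Brook: 1 of 2 neighbours < 2, below threshold.
  Claymore: 2 of 2 neighbours ≥ 2, panics.
Round 4 — no new panics; cascade stops.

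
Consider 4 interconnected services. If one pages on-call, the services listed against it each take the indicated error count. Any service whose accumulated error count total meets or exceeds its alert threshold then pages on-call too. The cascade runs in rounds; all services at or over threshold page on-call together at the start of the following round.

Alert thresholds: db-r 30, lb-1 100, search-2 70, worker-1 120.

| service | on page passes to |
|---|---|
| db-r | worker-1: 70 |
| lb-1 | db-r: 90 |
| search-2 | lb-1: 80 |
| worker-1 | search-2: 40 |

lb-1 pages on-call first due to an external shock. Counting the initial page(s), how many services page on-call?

Round 1 — lb-1 pages on-call (initial).
  db-r: +90 → 90 ≥ 30
Round 2 — db-r pages on-call.
  worker-1: +70 → 70 < 120
No further pages.

2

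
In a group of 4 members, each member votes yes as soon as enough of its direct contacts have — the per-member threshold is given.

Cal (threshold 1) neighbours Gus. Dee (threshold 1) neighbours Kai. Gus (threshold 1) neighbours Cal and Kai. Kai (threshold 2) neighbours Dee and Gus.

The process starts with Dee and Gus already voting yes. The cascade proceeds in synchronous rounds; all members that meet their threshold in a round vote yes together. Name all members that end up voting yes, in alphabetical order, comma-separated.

Cal, Dee, Gus, Kai

Round 1 — Dee, Gus vote yes (initial).
Round 2 — checking thresholds:
  Cal: 1 of 1 neighbours ≥ 1, votes yes.
  Kai: 2 of 2 neighbours ≥ 2, votes yes.
Round 3 — no new yes votes; cascade stops.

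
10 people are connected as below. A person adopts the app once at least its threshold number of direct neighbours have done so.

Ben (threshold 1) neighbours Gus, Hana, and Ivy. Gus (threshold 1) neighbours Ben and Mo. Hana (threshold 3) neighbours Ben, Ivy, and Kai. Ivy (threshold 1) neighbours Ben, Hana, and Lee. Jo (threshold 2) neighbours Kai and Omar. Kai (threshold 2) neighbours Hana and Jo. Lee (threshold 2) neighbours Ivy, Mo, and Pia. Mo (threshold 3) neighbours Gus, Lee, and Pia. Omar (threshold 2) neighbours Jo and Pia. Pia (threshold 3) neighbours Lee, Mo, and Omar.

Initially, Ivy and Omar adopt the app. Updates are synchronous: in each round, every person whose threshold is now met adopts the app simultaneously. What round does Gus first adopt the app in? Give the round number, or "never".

3

Round 1 — Ivy, Omar adopt the app (initial).
Round 2 — checking thresholds:
  Ben: 1 of 3 neighbours ≥ 1, adopts the app.
  Hana: 1 of 3 neighbours < 3, below threshold.
  Jo: 1 of 2 neighbours < 2, below threshold.
  Lee: 1 of 3 neighbours < 2, below threshold.
  Pia: 1 of 3 neighbours < 3, below threshold.
Round 3 — checking thresholds:
  Gus: 1 of 2 neighbours ≥ 1, adopts the app.
  Hana: 2 of 3 neighbours < 3, below threshold.
  Jo: 1 of 2 neighbours < 2, below threshold.
  Lee: 1 of 3 neighbours < 2, below threshold.
  Pia: 1 of 3 neighbours < 3, below threshold.
Round 4 — no new adoptions; cascade stops.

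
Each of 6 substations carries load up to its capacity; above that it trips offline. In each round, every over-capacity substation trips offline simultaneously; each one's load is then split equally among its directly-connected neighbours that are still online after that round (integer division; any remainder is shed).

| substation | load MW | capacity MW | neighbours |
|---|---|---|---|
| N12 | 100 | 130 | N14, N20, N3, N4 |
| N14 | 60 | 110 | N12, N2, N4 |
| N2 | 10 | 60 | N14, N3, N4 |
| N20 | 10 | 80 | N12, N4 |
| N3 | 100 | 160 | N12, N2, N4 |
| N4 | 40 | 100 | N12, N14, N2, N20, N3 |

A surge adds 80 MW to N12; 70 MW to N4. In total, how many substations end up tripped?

Round 1 — N12 at 180 > 130; N4 at 110 > 100. N12, N4 trip offline.
  N12 sheds 180 MW to N14, N20, N3: 60 each.
    N14: 60+60 = 120 > 110
    N20: 10+60 = 70 ≤ 80
    N3: 100+60 = 160 ≤ 160
  N4 sheds 110 MW to N14, N2, N20, N3: 27 each (2 lost).
    N14: 120+27 = 147 > 110
    N2: 10+27 = 37 ≤ 60
    N20: 70+27 = 97 > 80
    N3: 160+27 = 187 > 160
Round 2 — N14, N20, N3 trip offline.
  N14 sheds 147 MW to N2: 147 each.
    N2: 37+147 = 184 > 60
  N20 sheds 97 MW: no online neighbours, lost.
  N3 sheds 187 MW to N2: 187 each.
    N2: 184+187 = 371 > 60
Round 3 — N2 trips offline.
  N2 sheds 371 MW: no online neighbours, lost.
No further trips.

6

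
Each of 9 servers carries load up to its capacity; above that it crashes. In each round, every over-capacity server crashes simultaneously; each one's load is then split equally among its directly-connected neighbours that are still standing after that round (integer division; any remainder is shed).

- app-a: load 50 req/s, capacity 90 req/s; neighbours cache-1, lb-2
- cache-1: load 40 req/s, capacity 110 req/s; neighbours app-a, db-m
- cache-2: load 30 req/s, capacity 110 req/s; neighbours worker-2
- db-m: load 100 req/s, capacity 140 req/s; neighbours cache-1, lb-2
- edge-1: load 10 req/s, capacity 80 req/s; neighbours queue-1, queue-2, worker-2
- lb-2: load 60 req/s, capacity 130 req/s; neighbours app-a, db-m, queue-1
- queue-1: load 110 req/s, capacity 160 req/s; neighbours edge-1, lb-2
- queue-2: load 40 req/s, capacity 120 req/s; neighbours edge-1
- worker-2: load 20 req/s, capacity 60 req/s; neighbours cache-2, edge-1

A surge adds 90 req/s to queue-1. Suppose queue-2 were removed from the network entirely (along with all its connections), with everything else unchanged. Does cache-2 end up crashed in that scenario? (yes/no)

With queue-2 removed:
Round 1 — queue-1 at 200 > 160. queue-1 crashes.
  queue-1 sheds 200 req/s to edge-1, lb-2: 100 each.
    edge-1: 10+100 = 110 > 80
    lb-2: 60+100 = 160 > 130
Round 2 — edge-1, lb-2 crash.
  edge-1 sheds 110 req/s to worker-2: 110 each.
    worker-2: 20+110 = 130 > 60
  lb-2 sheds 160 req/s to app-a, db-m: 80 each.
    app-a: 50+80 = 130 > 90
    db-m: 100+80 = 180 > 140
Round 3 — app-a, db-m, worker-2 crash.
  app-a sheds 130 req/s to cache-1: 130 each.
    cache-1: 40+130 = 170 > 110
  db-m sheds 180 req/s to cache-1: 180 each.
    cache-1: 170+180 = 350 > 110
  worker-2 sheds 130 req/s to cache-2: 130 each.
    cache-2: 30+130 = 160 > 110
Round 4 — cache-1, cache-2 crash.
  cache-1 sheds 350 req/s: no online neighbours, lost.
  cache-2 sheds 160 req/s: no online neighbours, lost.
No further crashes.

yes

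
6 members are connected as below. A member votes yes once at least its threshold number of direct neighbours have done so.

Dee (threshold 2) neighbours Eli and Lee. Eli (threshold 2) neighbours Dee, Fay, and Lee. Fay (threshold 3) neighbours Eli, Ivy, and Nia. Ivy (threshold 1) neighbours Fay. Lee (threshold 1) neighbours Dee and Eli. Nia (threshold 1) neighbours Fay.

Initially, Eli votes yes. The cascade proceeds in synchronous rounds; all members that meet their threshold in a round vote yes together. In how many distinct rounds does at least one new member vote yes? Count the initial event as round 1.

3

Round 1 — Eli votes yes (initial).
Round 2 — checking thresholds:
  Dee: 1 of 2 neighbours < 2, below threshold.
  Fay: 1 of 3 neighbours < 3, below threshold.
  Lee: 1 of 2 neighbours ≥ 1, votes yes.
Round 3 — checking thresholds:
  Dee: 2 of 2 neighbours ≥ 2, votes yes.
  Fay: 1 of 3 neighbours < 3, below threshold.
Round 4 — no new yes votes; cascade stops.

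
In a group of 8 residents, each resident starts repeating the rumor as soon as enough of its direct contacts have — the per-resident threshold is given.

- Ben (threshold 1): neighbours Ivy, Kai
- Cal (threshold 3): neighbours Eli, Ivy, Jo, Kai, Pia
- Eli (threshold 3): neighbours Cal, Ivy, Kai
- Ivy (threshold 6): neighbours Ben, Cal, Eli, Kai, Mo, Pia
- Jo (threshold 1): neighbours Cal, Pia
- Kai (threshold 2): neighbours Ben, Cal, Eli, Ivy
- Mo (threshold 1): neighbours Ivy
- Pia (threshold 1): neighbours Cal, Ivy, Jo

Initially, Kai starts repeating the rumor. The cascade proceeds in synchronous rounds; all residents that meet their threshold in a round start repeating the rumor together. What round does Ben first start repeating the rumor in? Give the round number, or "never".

Round 1 — Kai starts repeating the rumor (initial).
Round 2 — checking thresholds:
  Ben: 1 of 2 neighbours ≥ 1, starts repeating the rumor.
  Cal: 1 of 5 neighbours < 3, below threshold.
  Eli: 1 of 3 neighbours < 3, below threshold.
  Ivy: 1 of 6 neighbours < 6, below threshold.
Round 3 — no new spreads; cascade stops.

2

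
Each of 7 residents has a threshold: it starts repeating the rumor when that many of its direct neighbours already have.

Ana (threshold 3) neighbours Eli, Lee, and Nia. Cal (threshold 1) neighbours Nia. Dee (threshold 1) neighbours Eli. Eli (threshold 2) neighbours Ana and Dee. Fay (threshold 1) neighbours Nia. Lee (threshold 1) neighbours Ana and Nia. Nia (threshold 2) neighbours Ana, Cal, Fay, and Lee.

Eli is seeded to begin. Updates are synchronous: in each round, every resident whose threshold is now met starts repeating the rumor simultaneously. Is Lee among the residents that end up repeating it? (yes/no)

no

Round 1 — Eli starts repeating the rumor (initial).
Round 2 — checking thresholds:
  Ana: 1 of 3 neighbours < 3, below threshold.
  Dee: 1 of 1 neighbours ≥ 1, starts repeating the rumor.
Round 3 — no new spreads; cascade stops.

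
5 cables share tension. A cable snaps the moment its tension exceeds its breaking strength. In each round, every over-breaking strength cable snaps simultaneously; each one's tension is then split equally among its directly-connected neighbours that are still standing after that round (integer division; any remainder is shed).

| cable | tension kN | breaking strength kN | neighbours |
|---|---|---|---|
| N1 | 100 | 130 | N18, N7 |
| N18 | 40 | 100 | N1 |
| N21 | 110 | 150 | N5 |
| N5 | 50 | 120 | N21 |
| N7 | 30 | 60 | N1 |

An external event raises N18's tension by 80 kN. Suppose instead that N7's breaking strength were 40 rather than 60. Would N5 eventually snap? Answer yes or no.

no

With N7's breaking strength at 40:
Round 1 — N18 at 120 > 100. N18 snaps.
  N18 sheds 120 kN to N1: 120 each.
    N1: 100+120 = 220 > 130
Round 2 — N1 snaps.
  N1 sheds 220 kN to N7: 220 each.
    N7: 30+220 = 250 > 40
Round 3 — N7 snaps.
  N7 sheds 250 kN: no online neighbours, lost.
No further breaks.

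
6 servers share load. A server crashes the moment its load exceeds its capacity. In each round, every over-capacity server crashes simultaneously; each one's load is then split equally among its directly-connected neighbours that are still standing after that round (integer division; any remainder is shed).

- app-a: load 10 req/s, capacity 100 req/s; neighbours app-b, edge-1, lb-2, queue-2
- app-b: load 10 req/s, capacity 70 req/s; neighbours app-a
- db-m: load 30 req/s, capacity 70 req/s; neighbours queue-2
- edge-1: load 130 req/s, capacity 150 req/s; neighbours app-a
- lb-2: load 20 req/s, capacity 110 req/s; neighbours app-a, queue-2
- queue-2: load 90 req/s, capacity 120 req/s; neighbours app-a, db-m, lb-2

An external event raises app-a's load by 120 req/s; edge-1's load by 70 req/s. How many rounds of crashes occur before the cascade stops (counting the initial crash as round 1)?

Round 1 — app-a at 130 > 100; edge-1 at 200 > 150. app-a, edge-1 crash.
  app-a sheds 130 req/s to app-b, lb-2, queue-2: 43 each (1 lost).
    app-b: 10+43 = 53 ≤ 70
    lb-2: 20+43 = 63 ≤ 110
    queue-2: 90+43 = 133 > 120
  edge-1 sheds 200 req/s: no online neighbours, lost.
Round 2 — queue-2 crashes.
  queue-2 sheds 133 req/s to db-m, lb-2: 66 each (1 lost).
    db-m: 30+66 = 96 > 70
    lb-2: 63+66 = 129 > 110
Round 3 — db-m, lb-2 crash.
  db-m sheds 96 req/s: no online neighbours, lost.
  lb-2 sheds 129 req/s: no online neighbours, lost.
No further crashes.

3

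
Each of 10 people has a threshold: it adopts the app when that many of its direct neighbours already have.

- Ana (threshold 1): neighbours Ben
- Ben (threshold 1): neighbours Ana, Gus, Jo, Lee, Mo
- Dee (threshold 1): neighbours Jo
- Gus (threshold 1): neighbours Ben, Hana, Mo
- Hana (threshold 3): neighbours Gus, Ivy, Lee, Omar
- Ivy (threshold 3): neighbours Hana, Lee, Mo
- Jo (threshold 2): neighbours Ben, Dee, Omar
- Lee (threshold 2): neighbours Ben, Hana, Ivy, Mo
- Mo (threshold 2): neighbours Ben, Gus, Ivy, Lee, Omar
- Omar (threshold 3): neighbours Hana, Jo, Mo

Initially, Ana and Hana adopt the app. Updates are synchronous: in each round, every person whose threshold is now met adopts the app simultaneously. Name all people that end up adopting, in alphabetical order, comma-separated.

Round 1 — Ana, Hana adopt the app (initial).
Round 2 — checking thresholds:
  Ben: 1 of 5 neighbours ≥ 1, adopts the app.
  Gus: 1 of 3 neighbours ≥ 1, adopts the app.
  Ivy: 1 of 3 neighbours < 3, below threshold.
  Lee: 1 of 4 neighbours < 2, below threshold.
  Omar: 1 of 3 neighbours < 3, below threshold.
Round 3 — checking thresholds:
  Ivy: 1 of 3 neighbours < 3, below threshold.
  Jo: 1 of 3 neighbours < 2, below threshold.
  Lee: 2 of 4 neighbours ≥ 2, adopts the app.
  Mo: 2 of 5 neighbours ≥ 2, adopts the app.
  Omar: 1 of 3 neighbours < 3, below threshold.
Round 4 — checking thresholds:
  Ivy: 3 of 3 neighbours ≥ 3, adopts the app.
  Jo: 1 of 3 neighbours < 2, below threshold.
  Omar: 2 of 3 neighbours < 3, below threshold.
Round 5 — no new adoptions; cascade stops.

Ana, Ben, Gus, Hana, Ivy, Lee, Mo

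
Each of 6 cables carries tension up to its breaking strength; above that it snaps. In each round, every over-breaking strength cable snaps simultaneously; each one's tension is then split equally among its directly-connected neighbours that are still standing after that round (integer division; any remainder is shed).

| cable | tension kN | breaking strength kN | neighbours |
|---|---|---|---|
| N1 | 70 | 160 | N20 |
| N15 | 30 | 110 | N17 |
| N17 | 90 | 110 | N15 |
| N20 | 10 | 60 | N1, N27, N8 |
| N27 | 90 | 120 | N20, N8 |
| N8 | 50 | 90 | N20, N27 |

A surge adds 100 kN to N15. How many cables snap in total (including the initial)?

Round 1 — N15 at 130 > 110. N15 snaps.
  N15 sheds 130 kN to N17: 130 each.
    N17: 90+130 = 220 > 110
Round 2 — N17 snaps.
  N17 sheds 220 kN: no online neighbours, lost.
No further breaks.

2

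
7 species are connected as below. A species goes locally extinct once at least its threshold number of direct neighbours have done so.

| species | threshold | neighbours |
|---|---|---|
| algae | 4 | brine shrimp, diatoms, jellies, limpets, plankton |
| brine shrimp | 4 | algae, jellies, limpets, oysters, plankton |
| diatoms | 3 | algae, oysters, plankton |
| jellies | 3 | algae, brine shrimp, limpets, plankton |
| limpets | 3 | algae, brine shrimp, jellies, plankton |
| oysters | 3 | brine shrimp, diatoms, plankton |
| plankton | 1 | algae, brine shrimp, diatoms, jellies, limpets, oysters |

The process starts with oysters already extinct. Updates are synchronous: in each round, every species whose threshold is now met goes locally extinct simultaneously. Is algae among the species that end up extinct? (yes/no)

no

Round 1 — oysters goes locally extinct (initial).
Round 2 — checking thresholds:
  brine shrimp: 1 of 5 neighbours < 4, below threshold.
  diatoms: 1 of 3 neighbours < 3, below threshold.
  plankton: 1 of 6 neighbours ≥ 1, goes locally extinct.
Round 3 — no new extinctions; cascade stops.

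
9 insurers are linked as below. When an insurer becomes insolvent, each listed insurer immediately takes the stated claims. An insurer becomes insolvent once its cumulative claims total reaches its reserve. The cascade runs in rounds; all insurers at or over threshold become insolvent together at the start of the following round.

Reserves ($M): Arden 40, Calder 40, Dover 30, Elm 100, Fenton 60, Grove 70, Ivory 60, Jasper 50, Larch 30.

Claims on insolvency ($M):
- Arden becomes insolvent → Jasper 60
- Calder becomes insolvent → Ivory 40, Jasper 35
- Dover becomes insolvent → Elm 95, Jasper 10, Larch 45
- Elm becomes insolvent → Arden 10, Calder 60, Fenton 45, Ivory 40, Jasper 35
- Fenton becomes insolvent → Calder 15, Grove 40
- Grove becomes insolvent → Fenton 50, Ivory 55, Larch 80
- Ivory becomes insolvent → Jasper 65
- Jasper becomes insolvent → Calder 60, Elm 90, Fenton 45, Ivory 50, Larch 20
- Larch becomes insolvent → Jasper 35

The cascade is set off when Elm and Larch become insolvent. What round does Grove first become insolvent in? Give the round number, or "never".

Round 1 — Elm, Larch become insolvent (initial).
  Arden: +10 → 10 < 40
  Calder: +60 → 60 ≥ 40
  Fenton: +45 → 45 < 60
  Ivory: +40 → 40 < 60
  Jasper: +35+35 → 70 ≥ 50
Round 2 — Calder, Jasper become insolvent.
  Fenton: +45 → 90 ≥ 60
  Ivory: +40+50 → 130 ≥ 60
Round 3 — Fenton, Ivory become insolvent.
  Grove: +40 → 40 < 70
No further insolvencies.

never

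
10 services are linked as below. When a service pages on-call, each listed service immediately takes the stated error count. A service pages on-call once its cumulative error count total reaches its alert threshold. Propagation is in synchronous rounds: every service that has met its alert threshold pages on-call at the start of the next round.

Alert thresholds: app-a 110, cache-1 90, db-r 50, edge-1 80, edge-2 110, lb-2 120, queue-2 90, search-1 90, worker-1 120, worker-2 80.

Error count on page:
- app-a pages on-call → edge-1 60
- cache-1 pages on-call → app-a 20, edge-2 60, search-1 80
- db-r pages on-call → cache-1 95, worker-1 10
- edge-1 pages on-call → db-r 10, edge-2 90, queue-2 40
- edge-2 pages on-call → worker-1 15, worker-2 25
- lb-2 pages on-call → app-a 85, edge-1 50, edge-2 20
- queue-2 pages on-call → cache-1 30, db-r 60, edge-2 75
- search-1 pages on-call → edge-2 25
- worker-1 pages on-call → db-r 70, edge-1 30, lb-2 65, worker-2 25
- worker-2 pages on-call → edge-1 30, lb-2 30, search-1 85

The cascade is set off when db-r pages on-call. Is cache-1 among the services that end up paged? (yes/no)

Round 1 — db-r pages on-call (initial).
  cache-1: +95 → 95 ≥ 90
  worker-1: +10 → 10 < 120
Round 2 — cache-1 pages on-call.
  app-a: +20 → 20 < 110
  edge-2: +60 → 60 < 110
  search-1: +80 → 80 < 90
No further pages.

yes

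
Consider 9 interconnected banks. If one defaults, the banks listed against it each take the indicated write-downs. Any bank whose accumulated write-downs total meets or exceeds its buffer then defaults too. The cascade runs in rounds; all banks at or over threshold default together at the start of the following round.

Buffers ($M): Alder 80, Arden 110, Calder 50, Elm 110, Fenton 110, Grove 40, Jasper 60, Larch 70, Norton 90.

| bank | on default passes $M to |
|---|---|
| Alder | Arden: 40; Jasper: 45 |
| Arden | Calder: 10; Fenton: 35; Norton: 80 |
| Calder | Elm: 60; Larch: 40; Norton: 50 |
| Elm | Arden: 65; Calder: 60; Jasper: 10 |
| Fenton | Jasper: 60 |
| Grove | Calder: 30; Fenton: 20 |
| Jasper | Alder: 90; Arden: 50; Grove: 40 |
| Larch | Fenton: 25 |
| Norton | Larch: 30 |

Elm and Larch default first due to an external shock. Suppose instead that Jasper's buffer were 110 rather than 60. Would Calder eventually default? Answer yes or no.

yes

With Jasper's buffer at 110:
Round 1 — Elm, Larch default (initial).
  Arden: +65 → 65 < 110
  Calder: +60 → 60 ≥ 50
  Fenton: +25 → 25 < 110
  Jasper: +10 → 10 < 110
Round 2 — Calder defaults.
  Norton: +50 → 50 < 90
No further defaults.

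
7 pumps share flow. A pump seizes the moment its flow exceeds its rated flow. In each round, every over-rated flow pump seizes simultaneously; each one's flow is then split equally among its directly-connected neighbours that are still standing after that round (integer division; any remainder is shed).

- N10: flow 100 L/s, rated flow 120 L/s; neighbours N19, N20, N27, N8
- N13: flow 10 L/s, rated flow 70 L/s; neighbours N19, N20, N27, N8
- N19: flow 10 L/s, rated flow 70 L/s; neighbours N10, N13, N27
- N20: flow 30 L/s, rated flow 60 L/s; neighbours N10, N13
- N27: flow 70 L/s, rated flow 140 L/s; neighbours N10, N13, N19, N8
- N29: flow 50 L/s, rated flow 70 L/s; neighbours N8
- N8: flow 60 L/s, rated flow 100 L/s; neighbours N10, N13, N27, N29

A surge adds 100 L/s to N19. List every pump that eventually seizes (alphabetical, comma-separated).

N10, N13, N19, N20, N27, N29, N8

Round 1 — N19 at 110 > 70. N19 seizes.
  N19 sheds 110 L/s to N10, N13, N27: 36 each (2 lost).
    N10: 100+36 = 136 > 120
    N13: 10+36 = 46 ≤ 70
    N27: 70+36 = 106 ≤ 140
Round 2 — N10 seizes.
  N10 sheds 136 L/s to N20, N27, N8: 45 each (1 lost).
    N20: 30+45 = 75 > 60
    N27: 106+45 = 151 > 140
    N8: 60+45 = 105 > 100
Round 3 — N20, N27, N8 seize.
  N20 sheds 75 L/s to N13: 75 each.
    N13: 46+75 = 121 > 70
  N27 sheds 151 L/s to N13: 151 each.
    N13: 121+151 = 272 > 70
  N8 sheds 105 L/s to N13, N29: 52 each (1 lost).
    N13: 272+52 = 324 > 70
    N29: 50+52 = 102 > 70
Round 4 — N13, N29 seize.
  N13 sheds 324 L/s: no online neighbours, lost.
  N29 sheds 102 L/s: no online neighbours, lost.
No further seizures.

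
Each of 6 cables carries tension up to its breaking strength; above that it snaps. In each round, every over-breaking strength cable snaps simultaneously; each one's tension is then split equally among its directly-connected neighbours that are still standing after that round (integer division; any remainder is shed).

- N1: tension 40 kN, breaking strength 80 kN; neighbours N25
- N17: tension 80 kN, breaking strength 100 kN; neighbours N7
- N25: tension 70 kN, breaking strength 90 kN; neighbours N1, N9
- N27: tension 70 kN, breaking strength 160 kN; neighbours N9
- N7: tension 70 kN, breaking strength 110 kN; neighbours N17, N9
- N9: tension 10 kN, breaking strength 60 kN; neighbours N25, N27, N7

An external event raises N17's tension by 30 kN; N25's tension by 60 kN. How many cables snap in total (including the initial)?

Round 1 — N17 at 110 > 100; N25 at 130 > 90. N17, N25 snap.
  N17 sheds 110 kN to N7: 110 each.
    N7: 70+110 = 180 > 110
  N25 sheds 130 kN to N1, N9: 65 each.
    N1: 40+65 = 105 > 80
    N9: 10+65 = 75 > 60
Round 2 — N1, N7, N9 snap.
  N1 sheds 105 kN: no online neighbours, lost.
  N7 sheds 180 kN: no online neighbours, lost.
  N9 sheds 75 kN to N27: 75 each.
    N27: 70+75 = 145 ≤ 160
No further breaks.

5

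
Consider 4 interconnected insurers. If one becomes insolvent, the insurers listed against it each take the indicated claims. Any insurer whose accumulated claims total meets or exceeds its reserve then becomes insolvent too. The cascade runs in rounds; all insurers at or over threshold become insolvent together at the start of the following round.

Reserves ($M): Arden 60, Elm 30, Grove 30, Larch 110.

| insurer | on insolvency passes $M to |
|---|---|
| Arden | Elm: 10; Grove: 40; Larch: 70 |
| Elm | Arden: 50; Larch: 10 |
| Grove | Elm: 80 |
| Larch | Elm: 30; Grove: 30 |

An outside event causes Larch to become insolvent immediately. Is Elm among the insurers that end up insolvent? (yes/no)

Round 1 — Larch becomes insolvent (initial).
  Elm: +30 → 30 ≥ 30
  Grove: +30 → 30 ≥ 30
Round 2 — Elm, Grove become insolvent.
  Arden: +50 → 50 < 60
No further insolvencies.

yes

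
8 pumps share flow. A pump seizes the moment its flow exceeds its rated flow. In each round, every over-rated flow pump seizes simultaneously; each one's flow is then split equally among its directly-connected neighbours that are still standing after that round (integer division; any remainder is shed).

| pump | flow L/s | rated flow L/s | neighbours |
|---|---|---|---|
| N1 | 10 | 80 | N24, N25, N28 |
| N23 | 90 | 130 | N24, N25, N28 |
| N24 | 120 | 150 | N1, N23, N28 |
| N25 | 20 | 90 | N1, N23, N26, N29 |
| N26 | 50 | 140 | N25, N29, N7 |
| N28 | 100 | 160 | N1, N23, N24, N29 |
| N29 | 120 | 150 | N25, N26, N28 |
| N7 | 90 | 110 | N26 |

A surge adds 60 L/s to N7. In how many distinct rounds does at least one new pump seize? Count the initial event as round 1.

5

Round 1 — N7 at 150 > 110. N7 seizes.
  N7 sheds 150 L/s to N26: 150 each.
    N26: 50+150 = 200 > 140
Round 2 — N26 seizes.
  N26 sheds 200 L/s to N25, N29: 100 each.
    N25: 20+100 = 120 > 90
    N29: 120+100 = 220 > 150
Round 3 — N25, N29 seize.
  N25 sheds 120 L/s to N1, N23: 60 each.
    N1: 10+60 = 70 ≤ 80
    N23: 90+60 = 150 > 130
  N29 sheds 220 L/s to N28: 220 each.
    N28: 100+220 = 320 > 160
Round 4 — N23, N28 seize.
  N23 sheds 150 L/s to N24: 150 each.
    N24: 120+150 = 270 > 150
  N28 sheds 320 L/s to N1, N24: 160 each.
    N1: 70+160 = 230 > 80
    N24: 270+160 = 430 > 150
Round 5 — N1, N24 seize.
  N1 sheds 230 L/s: no online neighbours, lost.
  N24 sheds 430 L/s: no online neighbours, lost.
No further seizures.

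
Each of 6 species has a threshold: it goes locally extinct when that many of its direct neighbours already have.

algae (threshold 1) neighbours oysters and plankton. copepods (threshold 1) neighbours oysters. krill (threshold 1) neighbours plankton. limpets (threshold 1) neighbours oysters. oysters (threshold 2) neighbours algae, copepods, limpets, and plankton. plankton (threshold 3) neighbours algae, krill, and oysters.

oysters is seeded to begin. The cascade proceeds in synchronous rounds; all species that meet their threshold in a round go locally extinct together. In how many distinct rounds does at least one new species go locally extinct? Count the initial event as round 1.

2

Round 1 — oysters goes locally extinct (initial).
Round 2 — checking thresholds:
  algae: 1 of 2 neighbours ≥ 1, goes locally extinct.
  copepods: 1 of 1 neighbours ≥ 1, goes locally extinct.
  limpets: 1 of 1 neighbours ≥ 1, goes locally extinct.
  plankton: 1 of 3 neighbours < 3, below threshold.
Round 3 — no new extinctions; cascade stops.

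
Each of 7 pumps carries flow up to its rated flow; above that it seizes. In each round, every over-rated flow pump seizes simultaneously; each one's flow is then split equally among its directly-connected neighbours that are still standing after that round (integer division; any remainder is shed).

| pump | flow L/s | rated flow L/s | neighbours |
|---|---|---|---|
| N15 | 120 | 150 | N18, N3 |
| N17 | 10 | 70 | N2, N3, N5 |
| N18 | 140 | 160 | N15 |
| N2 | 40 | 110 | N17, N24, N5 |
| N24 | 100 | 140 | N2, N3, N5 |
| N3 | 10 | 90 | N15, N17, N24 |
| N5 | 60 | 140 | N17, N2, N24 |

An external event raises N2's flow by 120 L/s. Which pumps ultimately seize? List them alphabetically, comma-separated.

N15, N17, N18, N2, N24, N3, N5

Round 1 — N2 at 160 > 110. N2 seizes.
  N2 sheds 160 L/s to N17, N24, N5: 53 each (1 lost).
    N17: 10+53 = 63 ≤ 70
    N24: 100+53 = 153 > 140
    N5: 60+53 = 113 ≤ 140
Round 2 — N24 seizes.
  N24 sheds 153 L/s to N3, N5: 76 each (1 lost).
    N3: 10+76 = 86 ≤ 90
    N5: 113+76 = 189 > 140
Round 3 — N5 seizes.
  N5 sheds 189 L/s to N17: 189 each.
    N17: 63+189 = 252 > 70
Round 4 — N17 seizes.
  N17 sheds 252 L/s to N3: 252 each.
    N3: 86+252 = 338 > 90
Round 5 — N3 seizes.
  N3 sheds 338 L/s to N15: 338 each.
    N15: 120+338 = 458 > 150
Round 6 — N15 seizes.
  N15 sheds 458 L/s to N18: 458 each.
    N18: 140+458 = 598 > 160
Round 7 — N18 seizes.
  N18 sheds 598 L/s: no online neighbours, lost.
No further seizures.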